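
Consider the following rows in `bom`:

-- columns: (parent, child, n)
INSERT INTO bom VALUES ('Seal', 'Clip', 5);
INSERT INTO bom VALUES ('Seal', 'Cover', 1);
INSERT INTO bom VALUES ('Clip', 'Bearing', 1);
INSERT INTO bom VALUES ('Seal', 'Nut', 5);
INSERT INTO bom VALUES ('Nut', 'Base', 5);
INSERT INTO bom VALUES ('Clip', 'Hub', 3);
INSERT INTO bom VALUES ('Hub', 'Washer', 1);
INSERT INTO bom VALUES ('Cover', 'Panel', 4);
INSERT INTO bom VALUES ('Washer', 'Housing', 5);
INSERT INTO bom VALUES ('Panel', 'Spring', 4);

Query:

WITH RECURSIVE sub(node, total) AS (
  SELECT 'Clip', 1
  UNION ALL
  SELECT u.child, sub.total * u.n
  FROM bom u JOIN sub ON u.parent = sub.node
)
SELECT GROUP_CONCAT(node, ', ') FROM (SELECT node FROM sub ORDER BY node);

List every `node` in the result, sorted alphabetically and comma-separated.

Bearing, Clip, Housing, Hub, Washer

Base: (Clip, total=1).
Iteration 1: components of {Clip} -> Bearing = 1*1 = 1, Hub = 1*3 = 3.
Iteration 2: components of {Bearing,Hub} -> Washer = 3*1 = 3.
Iteration 3: components of {Washer} -> Housing = 3*5 = 15.
Iteration 4: no further components; recursion stops.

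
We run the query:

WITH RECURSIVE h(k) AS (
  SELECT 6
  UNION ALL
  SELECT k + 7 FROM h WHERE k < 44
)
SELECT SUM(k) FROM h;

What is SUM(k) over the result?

189

Base: k=6.
Iteration 1: 6 < 44 holds -> k = 6 + 7 = 13.
Iteration 2: 13 < 44 holds -> k = 13 + 7 = 20.
Iteration 3: 20 < 44 holds -> k = 20 + 7 = 27.
Iteration 4: 27 < 44 holds -> k = 27 + 7 = 34.
Iteration 5: 34 < 44 holds -> k = 34 + 7 = 41.
Iteration 6: 41 < 44 holds -> k = 41 + 7 = 48.
Iteration 7: 48 < 44 fails; recursion stops.
SUM(k) = 6 + 13 + 20 + 27 + 34 + 41 + 48 = 189.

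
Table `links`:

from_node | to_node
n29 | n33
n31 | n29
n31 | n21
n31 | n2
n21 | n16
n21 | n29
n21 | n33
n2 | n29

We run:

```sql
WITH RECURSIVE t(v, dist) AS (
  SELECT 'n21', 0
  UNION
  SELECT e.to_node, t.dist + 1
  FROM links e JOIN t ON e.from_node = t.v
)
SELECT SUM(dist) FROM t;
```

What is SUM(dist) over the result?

Base: (n21, dist=0).
Iteration 1: edges from {n21} -> (n16, dist=1), (n29, dist=1), (n33, dist=1).
Iteration 2: edges from {n16,n29,n33} -> (n33, dist=2).
Iteration 3: no outgoing edges from {n33}; recursion stops.
SUM(dist) = 0 + 1 + 1 + 1 + 2 = 5.

5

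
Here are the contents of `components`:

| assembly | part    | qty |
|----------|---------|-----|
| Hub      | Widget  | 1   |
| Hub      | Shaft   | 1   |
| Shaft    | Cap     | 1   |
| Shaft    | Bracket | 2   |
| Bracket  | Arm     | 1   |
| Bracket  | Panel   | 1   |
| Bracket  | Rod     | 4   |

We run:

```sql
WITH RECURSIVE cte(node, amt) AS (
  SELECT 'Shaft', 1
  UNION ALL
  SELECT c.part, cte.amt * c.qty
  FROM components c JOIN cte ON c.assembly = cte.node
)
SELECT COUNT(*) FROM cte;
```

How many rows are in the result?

6

Base: (Shaft, amt=1).
Iteration 1: components of {Shaft} -> Bracket = 1*2 = 2, Cap = 1*1 = 1.
Iteration 2: components of {Bracket,Cap} -> Arm = 2*1 = 2, Panel = 2*1 = 2, Rod = 2*4 = 8.
Iteration 3: no further components; recursion stops.
Total rows emitted: 6.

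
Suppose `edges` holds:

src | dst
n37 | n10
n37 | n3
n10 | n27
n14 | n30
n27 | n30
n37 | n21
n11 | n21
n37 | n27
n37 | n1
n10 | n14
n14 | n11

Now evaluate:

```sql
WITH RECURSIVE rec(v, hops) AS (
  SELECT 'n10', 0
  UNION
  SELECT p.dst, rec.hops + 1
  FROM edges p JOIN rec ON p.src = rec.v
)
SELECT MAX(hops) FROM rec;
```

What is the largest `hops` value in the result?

3

Base: (n10, hops=0).
Iteration 1: edges from {n10} -> (n14, hops=1), (n27, hops=1).
Iteration 2: edges from {n14,n27} -> (n11, hops=2), (n30, hops=2). [UNION drops 1 duplicate row(s)]
Iteration 3: edges from {n11,n30} -> (n21, hops=3).
Iteration 4: no outgoing edges from {n21}; recursion stops.
hops values: 0, 1, 1, 2, 2, 3; the maximum is 3.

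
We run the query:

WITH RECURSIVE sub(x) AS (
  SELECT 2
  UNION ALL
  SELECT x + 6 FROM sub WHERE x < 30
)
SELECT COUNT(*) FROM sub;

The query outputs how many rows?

Base: x=2.
Iteration 1: 2 < 30 holds -> x = 2 + 6 = 8.
Iteration 2: 8 < 30 holds -> x = 8 + 6 = 14.
Iteration 3: 14 < 30 holds -> x = 14 + 6 = 20.
Iteration 4: 20 < 30 holds -> x = 20 + 6 = 26.
Iteration 5: 26 < 30 holds -> x = 26 + 6 = 32.
Iteration 6: 32 < 30 fails; recursion stops.
Total rows emitted: 6.

6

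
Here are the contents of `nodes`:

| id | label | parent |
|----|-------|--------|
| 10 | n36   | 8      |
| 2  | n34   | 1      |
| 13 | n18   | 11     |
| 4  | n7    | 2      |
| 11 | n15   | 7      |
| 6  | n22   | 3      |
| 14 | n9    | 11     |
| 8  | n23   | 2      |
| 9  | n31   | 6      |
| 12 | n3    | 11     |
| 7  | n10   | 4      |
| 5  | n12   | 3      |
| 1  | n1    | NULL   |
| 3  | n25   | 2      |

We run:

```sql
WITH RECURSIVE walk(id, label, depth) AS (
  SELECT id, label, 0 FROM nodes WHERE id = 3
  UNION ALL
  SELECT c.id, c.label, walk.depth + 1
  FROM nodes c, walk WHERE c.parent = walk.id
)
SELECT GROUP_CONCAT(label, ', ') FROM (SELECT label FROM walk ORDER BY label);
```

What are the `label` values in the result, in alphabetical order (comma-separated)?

Base: id=3 (n25) at depth 0.
Iteration 1: rows with parent in {3} -> n12 (id 5, depth 1), n22 (id 6, depth 1).
Iteration 2: rows with parent in {5,6} -> n31 (id 9, depth 2).
Iteration 3: no rows with parent in {9}; recursion stops.

n12, n22, n25, n31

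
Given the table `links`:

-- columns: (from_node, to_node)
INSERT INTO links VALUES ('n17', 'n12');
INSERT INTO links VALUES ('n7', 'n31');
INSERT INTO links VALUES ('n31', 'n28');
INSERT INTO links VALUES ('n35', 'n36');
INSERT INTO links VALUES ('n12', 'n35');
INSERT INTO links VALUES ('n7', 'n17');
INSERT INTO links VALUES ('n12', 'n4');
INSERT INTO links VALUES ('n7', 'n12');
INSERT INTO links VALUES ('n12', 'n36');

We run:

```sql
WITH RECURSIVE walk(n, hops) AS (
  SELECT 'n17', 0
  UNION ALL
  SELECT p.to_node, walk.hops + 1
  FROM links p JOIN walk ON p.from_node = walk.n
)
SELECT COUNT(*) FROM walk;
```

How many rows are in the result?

6

Base: (n17, hops=0).
Iteration 1: edges from {n17} -> (n12, hops=1).
Iteration 2: edges from {n12} -> (n35, hops=2), (n36, hops=2), (n4, hops=2).
Iteration 3: edges from {n35,n36,n4} -> (n36, hops=3).
Iteration 4: no outgoing edges from {n36}; recursion stops.
Total rows emitted: 6.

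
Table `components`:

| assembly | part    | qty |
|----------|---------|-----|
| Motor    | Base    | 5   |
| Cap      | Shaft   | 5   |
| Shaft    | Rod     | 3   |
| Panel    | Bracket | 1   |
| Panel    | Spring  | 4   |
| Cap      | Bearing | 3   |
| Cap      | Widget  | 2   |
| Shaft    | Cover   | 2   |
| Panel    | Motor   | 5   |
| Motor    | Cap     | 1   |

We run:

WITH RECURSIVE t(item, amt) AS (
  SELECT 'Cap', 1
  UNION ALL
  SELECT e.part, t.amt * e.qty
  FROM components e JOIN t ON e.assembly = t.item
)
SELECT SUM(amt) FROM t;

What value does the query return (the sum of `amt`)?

36

Base: (Cap, amt=1).
Iteration 1: components of {Cap} -> Bearing = 1*3 = 3, Shaft = 1*5 = 5, Widget = 1*2 = 2.
Iteration 2: components of {Bearing,Shaft,Widget} -> Cover = 5*2 = 10, Rod = 5*3 = 15.
Iteration 3: no further components; recursion stops.
SUM(amt) = 1 + 2 + 5 + 3 + 10 + 15 = 36.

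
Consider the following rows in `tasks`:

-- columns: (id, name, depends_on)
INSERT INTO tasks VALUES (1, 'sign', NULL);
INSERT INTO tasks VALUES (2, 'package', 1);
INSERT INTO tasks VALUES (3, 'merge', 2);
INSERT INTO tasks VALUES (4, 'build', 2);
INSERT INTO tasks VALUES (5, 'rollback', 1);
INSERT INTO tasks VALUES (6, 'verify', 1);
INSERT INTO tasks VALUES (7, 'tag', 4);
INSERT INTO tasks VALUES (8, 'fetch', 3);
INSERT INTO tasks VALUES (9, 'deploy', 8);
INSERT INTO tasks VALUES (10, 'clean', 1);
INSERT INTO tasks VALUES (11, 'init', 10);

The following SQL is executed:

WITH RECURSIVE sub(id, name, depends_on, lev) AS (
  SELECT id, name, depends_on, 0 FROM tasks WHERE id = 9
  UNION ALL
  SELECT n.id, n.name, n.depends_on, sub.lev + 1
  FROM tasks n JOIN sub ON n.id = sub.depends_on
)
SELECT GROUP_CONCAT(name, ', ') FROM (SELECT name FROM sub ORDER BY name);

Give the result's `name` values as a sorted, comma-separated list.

deploy, fetch, merge, package, sign

Base: id=9 (deploy), depends_on=8, lev 0.
Iteration 1: join on id=8 -> fetch (id 8, depends_on=3, lev 1).
Iteration 2: join on id=3 -> merge (id 3, depends_on=2, lev 2).
Iteration 3: join on id=2 -> package (id 2, depends_on=1, lev 3).
Iteration 4: join on id=1 -> sign (id 1, depends_on=NULL, lev 4).
Iteration 5: depends_on is NULL; no match; recursion stops.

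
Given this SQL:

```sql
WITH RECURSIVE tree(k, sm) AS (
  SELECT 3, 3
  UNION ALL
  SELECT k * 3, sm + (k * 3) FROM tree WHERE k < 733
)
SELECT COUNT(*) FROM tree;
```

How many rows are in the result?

7

Base: k=3, sm=3.
Iteration 1: 3 < 733 holds -> k = 3 * 3 = 9, sm = 3 + 9 = 12.
Iteration 2: 9 < 733 holds -> k = 9 * 3 = 27, sm = 12 + 27 = 39.
Iteration 3: 27 < 733 holds -> k = 27 * 3 = 81, sm = 39 + 81 = 120.
Iteration 4: 81 < 733 holds -> k = 81 * 3 = 243, sm = 120 + 243 = 363.
Iteration 5: 243 < 733 holds -> k = 243 * 3 = 729, sm = 363 + 729 = 1092.
Iteration 6: 729 < 733 holds -> k = 729 * 3 = 2187, sm = 1092 + 2187 = 3279.
Iteration 7: 2187 < 733 fails; recursion stops.
Total rows emitted: 7.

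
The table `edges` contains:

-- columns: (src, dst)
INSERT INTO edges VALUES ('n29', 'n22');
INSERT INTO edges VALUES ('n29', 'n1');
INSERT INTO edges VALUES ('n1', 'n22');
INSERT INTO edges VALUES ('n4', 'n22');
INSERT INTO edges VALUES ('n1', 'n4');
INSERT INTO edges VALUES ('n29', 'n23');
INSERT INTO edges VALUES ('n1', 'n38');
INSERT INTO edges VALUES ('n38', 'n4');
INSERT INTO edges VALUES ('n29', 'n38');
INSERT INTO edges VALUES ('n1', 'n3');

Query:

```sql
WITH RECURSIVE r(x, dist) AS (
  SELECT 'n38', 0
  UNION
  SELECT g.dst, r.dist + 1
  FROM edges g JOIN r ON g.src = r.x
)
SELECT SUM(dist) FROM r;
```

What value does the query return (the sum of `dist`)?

Base: (n38, dist=0).
Iteration 1: edges from {n38} -> (n4, dist=1).
Iteration 2: edges from {n4} -> (n22, dist=2).
Iteration 3: no outgoing edges from {n22}; recursion stops.
SUM(dist) = 0 + 1 + 2 = 3.

3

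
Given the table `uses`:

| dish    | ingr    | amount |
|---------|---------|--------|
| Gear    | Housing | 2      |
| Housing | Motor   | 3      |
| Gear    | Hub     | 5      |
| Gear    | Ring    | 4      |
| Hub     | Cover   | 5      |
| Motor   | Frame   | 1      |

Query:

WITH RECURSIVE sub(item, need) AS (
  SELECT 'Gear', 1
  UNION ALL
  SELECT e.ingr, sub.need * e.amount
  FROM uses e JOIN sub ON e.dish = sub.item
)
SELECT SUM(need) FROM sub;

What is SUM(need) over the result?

49

Base: (Gear, need=1).
Iteration 1: components of {Gear} -> Housing = 1*2 = 2, Hub = 1*5 = 5, Ring = 1*4 = 4.
Iteration 2: components of {Housing,Hub,Ring} -> Cover = 5*5 = 25, Motor = 2*3 = 6.
Iteration 3: components of {Cover,Motor} -> Frame = 6*1 = 6.
Iteration 4: no further components; recursion stops.
SUM(need) = 1 + 2 + 5 + 4 + 6 + 25 + 6 = 49.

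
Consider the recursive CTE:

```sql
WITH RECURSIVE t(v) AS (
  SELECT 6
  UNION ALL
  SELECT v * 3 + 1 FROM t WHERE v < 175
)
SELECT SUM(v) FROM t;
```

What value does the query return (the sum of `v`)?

Base: v=6.
Iteration 1: 6 < 175 holds -> v = 6 * 3 + 1 = 19.
Iteration 2: 19 < 175 holds -> v = 19 * 3 + 1 = 58.
Iteration 3: 58 < 175 holds -> v = 58 * 3 + 1 = 175.
Iteration 4: 175 < 175 fails; recursion stops.
SUM(v) = 6 + 19 + 58 + 175 = 258.

258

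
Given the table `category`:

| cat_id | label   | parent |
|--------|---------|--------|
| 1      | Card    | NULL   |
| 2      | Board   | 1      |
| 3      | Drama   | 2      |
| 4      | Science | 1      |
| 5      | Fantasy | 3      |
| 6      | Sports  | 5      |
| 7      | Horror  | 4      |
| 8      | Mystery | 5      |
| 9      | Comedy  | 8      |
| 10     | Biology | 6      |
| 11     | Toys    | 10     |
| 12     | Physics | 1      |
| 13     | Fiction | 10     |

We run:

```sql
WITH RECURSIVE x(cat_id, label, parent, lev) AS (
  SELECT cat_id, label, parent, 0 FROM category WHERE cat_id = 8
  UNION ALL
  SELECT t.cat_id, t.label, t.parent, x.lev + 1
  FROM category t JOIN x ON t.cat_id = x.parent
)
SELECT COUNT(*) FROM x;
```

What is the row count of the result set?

Base: cat_id=8 (Mystery), parent=5, lev 0.
Iteration 1: join on cat_id=5 -> Fantasy (id 5, parent=3, lev 1).
Iteration 2: join on cat_id=3 -> Drama (id 3, parent=2, lev 2).
Iteration 3: join on cat_id=2 -> Board (id 2, parent=1, lev 3).
Iteration 4: join on cat_id=1 -> Card (id 1, parent=NULL, lev 4).
Iteration 5: parent is NULL; no match; recursion stops.
Total rows emitted: 5.

5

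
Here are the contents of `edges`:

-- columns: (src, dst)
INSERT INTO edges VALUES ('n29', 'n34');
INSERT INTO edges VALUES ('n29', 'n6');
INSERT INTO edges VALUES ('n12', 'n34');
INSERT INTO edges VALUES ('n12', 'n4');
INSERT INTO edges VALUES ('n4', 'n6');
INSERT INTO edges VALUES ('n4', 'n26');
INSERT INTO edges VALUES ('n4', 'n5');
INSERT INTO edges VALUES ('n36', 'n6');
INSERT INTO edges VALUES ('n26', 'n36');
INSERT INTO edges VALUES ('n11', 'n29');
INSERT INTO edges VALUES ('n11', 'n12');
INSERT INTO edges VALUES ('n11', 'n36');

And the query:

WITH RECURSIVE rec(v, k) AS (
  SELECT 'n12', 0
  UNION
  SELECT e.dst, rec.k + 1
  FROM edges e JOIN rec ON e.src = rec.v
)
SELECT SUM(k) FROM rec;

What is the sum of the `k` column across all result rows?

Base: (n12, k=0).
Iteration 1: edges from {n12} -> (n34, k=1), (n4, k=1).
Iteration 2: edges from {n34,n4} -> (n26, k=2), (n5, k=2), (n6, k=2).
Iteration 3: edges from {n26,n5,n6} -> (n36, k=3).
Iteration 4: edges from {n36} -> (n6, k=4).
Iteration 5: no outgoing edges from {n6}; recursion stops.
SUM(k) = 0 + 1 + 1 + 2 + 2 + 2 + 3 + 4 = 15.

15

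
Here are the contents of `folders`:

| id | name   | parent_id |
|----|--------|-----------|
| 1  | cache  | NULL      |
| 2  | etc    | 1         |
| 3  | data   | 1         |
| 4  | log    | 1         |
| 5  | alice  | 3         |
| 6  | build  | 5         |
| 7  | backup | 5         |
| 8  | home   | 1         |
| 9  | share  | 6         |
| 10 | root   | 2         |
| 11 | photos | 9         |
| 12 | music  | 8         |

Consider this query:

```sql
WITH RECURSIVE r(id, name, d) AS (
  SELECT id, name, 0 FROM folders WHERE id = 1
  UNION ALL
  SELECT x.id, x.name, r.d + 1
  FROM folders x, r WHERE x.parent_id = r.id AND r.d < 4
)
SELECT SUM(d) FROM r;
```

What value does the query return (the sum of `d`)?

20

Base: id=1 (cache) at d 0.
Iteration 1: rows with parent_id in {1} -> etc (id 2, d 1), data (id 3, d 1), log (id 4, d 1), home (id 8, d 1).
Iteration 2: rows with parent_id in {2,3,4,8} -> alice (id 5, d 2), root (id 10, d 2), music (id 12, d 2).
Iteration 3: rows with parent_id in {5,10,12} -> build (id 6, d 3), backup (id 7, d 3).
Iteration 4: rows with parent_id in {6,7} -> share (id 9, d 4).
Iteration 5: d < 4 fails for all current rows; recursion stops.
SUM(d) = 0 + 1 + 1 + 1 + 1 + 2 + 2 + 2 + 3 + 3 + 4 = 20.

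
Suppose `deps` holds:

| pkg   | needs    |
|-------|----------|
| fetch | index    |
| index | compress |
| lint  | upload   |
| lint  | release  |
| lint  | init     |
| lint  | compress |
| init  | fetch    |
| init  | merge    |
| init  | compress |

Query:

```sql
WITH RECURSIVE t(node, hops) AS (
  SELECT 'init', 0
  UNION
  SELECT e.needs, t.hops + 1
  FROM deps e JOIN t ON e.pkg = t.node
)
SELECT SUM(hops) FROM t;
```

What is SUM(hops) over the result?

Base: (init, hops=0).
Iteration 1: edges from {init} -> (compress, hops=1), (fetch, hops=1), (merge, hops=1).
Iteration 2: edges from {compress,fetch,merge} -> (index, hops=2).
Iteration 3: edges from {index} -> (compress, hops=3).
Iteration 4: no outgoing edges from {compress}; recursion stops.
SUM(hops) = 0 + 1 + 1 + 1 + 2 + 3 = 8.

8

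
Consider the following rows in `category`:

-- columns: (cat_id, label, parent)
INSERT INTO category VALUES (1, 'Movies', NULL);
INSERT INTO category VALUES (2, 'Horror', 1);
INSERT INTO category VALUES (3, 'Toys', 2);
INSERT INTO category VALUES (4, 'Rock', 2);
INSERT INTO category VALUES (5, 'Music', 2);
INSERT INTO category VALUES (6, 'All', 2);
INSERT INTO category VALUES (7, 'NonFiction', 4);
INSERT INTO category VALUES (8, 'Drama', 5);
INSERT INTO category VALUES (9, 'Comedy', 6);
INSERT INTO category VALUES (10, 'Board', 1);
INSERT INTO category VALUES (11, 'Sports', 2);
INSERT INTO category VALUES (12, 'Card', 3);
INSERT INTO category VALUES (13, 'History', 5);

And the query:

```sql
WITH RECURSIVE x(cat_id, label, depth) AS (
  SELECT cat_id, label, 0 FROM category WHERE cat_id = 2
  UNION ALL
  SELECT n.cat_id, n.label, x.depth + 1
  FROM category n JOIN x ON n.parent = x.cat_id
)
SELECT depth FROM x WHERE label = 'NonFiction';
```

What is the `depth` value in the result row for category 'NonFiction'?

2

Base: cat_id=2 (Horror) at depth 0.
Iteration 1: rows with parent in {2} -> Toys (id 3, depth 1), Rock (id 4, depth 1), Music (id 5, depth 1), All (id 6, depth 1), Sports (id 11, depth 1).
Iteration 2: rows with parent in {3,4,5,6,11} -> NonFiction (id 7, depth 2), Drama (id 8, depth 2), Comedy (id 9, depth 2), Card (id 12, depth 2), History (id 13, depth 2).
Iteration 3: no rows with parent in {7,8,9,12,13}; recursion stops.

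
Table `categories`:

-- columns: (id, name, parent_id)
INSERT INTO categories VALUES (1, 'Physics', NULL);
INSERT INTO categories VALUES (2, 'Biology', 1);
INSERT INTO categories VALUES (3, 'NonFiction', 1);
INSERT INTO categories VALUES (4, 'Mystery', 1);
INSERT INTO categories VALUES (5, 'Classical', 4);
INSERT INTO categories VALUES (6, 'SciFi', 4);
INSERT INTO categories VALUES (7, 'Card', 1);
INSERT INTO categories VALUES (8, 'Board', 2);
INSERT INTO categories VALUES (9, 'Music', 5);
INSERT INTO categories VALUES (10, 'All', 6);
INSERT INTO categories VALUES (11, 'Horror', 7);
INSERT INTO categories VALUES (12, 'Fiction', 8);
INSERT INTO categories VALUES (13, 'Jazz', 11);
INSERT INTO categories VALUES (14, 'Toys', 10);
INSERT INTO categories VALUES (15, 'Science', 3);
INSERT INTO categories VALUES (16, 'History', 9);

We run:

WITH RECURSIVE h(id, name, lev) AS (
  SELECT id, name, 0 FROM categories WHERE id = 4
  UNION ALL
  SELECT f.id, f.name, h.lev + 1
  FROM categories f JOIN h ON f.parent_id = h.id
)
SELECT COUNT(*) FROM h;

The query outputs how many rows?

7

Base: id=4 (Mystery) at lev 0.
Iteration 1: rows with parent_id in {4} -> Classical (id 5, lev 1), SciFi (id 6, lev 1).
Iteration 2: rows with parent_id in {5,6} -> Music (id 9, lev 2), All (id 10, lev 2).
Iteration 3: rows with parent_id in {9,10} -> Toys (id 14, lev 3), History (id 16, lev 3).
Iteration 4: no rows with parent_id in {14,16}; recursion stops.
Total rows emitted: 7.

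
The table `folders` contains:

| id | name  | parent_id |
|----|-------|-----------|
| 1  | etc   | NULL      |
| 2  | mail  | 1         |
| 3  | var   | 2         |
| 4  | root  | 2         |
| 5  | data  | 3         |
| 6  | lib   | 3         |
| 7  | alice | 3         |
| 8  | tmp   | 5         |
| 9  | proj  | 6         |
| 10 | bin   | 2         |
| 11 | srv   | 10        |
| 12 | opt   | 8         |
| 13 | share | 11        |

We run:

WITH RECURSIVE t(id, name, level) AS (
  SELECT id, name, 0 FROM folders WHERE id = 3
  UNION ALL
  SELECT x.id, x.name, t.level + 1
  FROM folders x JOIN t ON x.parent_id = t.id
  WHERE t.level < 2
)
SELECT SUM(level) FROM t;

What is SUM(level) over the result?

7

Base: id=3 (var) at level 0.
Iteration 1: rows with parent_id in {3} -> data (id 5, level 1), lib (id 6, level 1), alice (id 7, level 1).
Iteration 2: rows with parent_id in {5,6,7} -> tmp (id 8, level 2), proj (id 9, level 2).
Iteration 3: level < 2 fails for all current rows; recursion stops.
SUM(level) = 0 + 1 + 1 + 1 + 2 + 2 = 7.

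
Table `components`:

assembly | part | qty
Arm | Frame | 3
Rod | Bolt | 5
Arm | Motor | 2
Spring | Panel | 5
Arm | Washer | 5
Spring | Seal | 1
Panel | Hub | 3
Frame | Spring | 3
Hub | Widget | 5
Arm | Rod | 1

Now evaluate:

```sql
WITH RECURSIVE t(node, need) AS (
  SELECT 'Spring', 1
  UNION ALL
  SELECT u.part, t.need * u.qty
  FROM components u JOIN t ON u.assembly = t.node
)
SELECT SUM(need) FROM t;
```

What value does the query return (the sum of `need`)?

Base: (Spring, need=1).
Iteration 1: components of {Spring} -> Panel = 1*5 = 5, Seal = 1*1 = 1.
Iteration 2: components of {Panel,Seal} -> Hub = 5*3 = 15.
Iteration 3: components of {Hub} -> Widget = 15*5 = 75.
Iteration 4: no further components; recursion stops.
SUM(need) = 1 + 5 + 1 + 15 + 75 = 97.

97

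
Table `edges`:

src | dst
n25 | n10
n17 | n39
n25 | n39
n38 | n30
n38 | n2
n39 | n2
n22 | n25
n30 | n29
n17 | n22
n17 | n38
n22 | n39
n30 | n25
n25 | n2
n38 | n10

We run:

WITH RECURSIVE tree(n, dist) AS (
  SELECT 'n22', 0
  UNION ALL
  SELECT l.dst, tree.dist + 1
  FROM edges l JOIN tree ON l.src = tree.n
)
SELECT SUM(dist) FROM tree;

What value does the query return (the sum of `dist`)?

Base: (n22, dist=0).
Iteration 1: edges from {n22} -> (n25, dist=1), (n39, dist=1).
Iteration 2: edges from {n25,n39} -> (n10, dist=2), (n2, dist=2) x2, (n39, dist=2). [UNION ALL keeps all 4 new rows, including repeats]
Iteration 3: edges from {n10,n2,n39} -> (n2, dist=3).
Iteration 4: no outgoing edges from {n2}; recursion stops.
SUM(dist) = 0 + 1 + 1 + 2 + 2 + 2 + 2 + 3 = 13.

13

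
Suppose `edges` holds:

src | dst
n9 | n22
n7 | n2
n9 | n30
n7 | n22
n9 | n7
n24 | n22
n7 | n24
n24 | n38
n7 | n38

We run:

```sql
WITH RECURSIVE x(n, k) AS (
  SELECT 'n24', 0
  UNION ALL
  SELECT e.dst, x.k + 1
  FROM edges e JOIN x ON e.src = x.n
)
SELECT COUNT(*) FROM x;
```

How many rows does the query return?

3

Base: (n24, k=0).
Iteration 1: edges from {n24} -> (n22, k=1), (n38, k=1).
Iteration 2: no outgoing edges from {n22,n38}; recursion stops.
Total rows emitted: 3.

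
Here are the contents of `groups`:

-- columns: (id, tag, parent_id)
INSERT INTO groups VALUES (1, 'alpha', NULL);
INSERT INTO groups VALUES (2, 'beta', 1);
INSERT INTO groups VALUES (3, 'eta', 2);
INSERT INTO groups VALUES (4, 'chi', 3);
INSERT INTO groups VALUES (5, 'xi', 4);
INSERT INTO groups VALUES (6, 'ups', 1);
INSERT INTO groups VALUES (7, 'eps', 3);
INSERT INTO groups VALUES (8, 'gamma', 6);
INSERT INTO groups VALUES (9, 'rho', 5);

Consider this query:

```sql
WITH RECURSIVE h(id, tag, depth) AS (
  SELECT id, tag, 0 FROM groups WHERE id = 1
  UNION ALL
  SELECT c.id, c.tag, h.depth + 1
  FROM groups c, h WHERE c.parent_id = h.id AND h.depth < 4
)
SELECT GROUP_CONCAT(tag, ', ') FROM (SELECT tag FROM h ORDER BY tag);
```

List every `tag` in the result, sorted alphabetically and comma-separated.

Base: id=1 (alpha) at depth 0.
Iteration 1: rows with parent_id in {1} -> beta (id 2, depth 1), ups (id 6, depth 1).
Iteration 2: rows with parent_id in {2,6} -> eta (id 3, depth 2), gamma (id 8, depth 2).
Iteration 3: rows with parent_id in {3,8} -> chi (id 4, depth 3), eps (id 7, depth 3).
Iteration 4: rows with parent_id in {4,7} -> xi (id 5, depth 4).
Iteration 5: depth < 4 fails for all current rows; recursion stops.

alpha, beta, chi, eps, eta, gamma, ups, xi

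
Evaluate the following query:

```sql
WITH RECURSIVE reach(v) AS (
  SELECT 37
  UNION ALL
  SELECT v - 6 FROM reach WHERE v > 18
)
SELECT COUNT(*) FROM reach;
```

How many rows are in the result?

Base: v=37.
Iteration 1: 37 > 18 holds -> v = 37 - 6 = 31.
Iteration 2: 31 > 18 holds -> v = 31 - 6 = 25.
Iteration 3: 25 > 18 holds -> v = 25 - 6 = 19.
Iteration 4: 19 > 18 holds -> v = 19 - 6 = 13.
Iteration 5: 13 > 18 fails; recursion stops.
Total rows emitted: 5.

5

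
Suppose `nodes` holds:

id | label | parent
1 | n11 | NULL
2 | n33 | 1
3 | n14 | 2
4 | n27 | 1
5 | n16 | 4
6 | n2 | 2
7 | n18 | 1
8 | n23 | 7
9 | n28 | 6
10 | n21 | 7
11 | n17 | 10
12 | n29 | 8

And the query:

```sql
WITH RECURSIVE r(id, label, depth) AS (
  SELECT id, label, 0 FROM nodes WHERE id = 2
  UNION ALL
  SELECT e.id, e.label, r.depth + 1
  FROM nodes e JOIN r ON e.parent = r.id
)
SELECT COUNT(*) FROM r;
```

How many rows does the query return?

Base: id=2 (n33) at depth 0.
Iteration 1: rows with parent in {2} -> n14 (id 3, depth 1), n2 (id 6, depth 1).
Iteration 2: rows with parent in {3,6} -> n28 (id 9, depth 2).
Iteration 3: no rows with parent in {9}; recursion stops.
Total rows emitted: 4.

4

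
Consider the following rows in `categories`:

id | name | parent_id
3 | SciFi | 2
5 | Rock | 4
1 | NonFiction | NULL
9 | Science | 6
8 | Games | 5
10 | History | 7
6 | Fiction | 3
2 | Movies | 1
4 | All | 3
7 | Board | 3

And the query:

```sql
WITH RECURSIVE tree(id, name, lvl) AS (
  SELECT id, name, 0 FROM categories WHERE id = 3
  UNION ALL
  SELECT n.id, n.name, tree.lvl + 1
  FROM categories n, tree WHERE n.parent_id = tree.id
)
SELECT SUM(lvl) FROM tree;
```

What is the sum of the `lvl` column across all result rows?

12

Base: id=3 (SciFi) at lvl 0.
Iteration 1: rows with parent_id in {3} -> All (id 4, lvl 1), Fiction (id 6, lvl 1), Board (id 7, lvl 1).
Iteration 2: rows with parent_id in {4,6,7} -> Rock (id 5, lvl 2), Science (id 9, lvl 2), History (id 10, lvl 2).
Iteration 3: rows with parent_id in {5,9,10} -> Games (id 8, lvl 3).
Iteration 4: no rows with parent_id in {8}; recursion stops.
SUM(lvl) = 0 + 1 + 1 + 1 + 2 + 2 + 2 + 3 = 12.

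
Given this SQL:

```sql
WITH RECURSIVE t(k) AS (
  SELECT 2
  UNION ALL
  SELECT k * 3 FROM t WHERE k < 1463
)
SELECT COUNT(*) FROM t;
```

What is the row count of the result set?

8

Base: k=2.
Iteration 1: 2 < 1463 holds -> k = 2 * 3 = 6.
Iteration 2: 6 < 1463 holds -> k = 6 * 3 = 18.
Iteration 3: 18 < 1463 holds -> k = 18 * 3 = 54.
Iteration 4: 54 < 1463 holds -> k = 54 * 3 = 162.
Iteration 5: 162 < 1463 holds -> k = 162 * 3 = 486.
Iteration 6: 486 < 1463 holds -> k = 486 * 3 = 1458.
Iteration 7: 1458 < 1463 holds -> k = 1458 * 3 = 4374.
Iteration 8: 4374 < 1463 fails; recursion stops.
Total rows emitted: 8.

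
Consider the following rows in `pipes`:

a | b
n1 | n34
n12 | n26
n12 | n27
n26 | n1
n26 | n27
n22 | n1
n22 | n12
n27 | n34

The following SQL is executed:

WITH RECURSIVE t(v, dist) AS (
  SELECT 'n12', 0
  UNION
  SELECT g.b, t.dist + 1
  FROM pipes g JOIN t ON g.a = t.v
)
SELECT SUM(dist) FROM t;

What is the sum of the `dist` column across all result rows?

Base: (n12, dist=0).
Iteration 1: edges from {n12} -> (n26, dist=1), (n27, dist=1).
Iteration 2: edges from {n26,n27} -> (n1, dist=2), (n27, dist=2), (n34, dist=2).
Iteration 3: edges from {n1,n27,n34} -> (n34, dist=3). [UNION drops 1 duplicate row(s)]
Iteration 4: no outgoing edges from {n34}; recursion stops.
SUM(dist) = 0 + 1 + 1 + 2 + 2 + 2 + 3 = 11.

11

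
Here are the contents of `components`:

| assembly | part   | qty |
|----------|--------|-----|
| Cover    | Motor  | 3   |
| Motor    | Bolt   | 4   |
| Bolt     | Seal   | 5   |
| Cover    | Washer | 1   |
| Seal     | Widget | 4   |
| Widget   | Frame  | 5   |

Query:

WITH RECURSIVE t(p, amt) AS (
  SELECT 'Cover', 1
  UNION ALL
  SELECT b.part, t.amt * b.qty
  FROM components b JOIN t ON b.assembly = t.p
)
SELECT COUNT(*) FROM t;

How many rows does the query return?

7

Base: (Cover, amt=1).
Iteration 1: components of {Cover} -> Motor = 1*3 = 3, Washer = 1*1 = 1.
Iteration 2: components of {Motor,Washer} -> Bolt = 3*4 = 12.
Iteration 3: components of {Bolt} -> Seal = 12*5 = 60.
Iteration 4: components of {Seal} -> Widget = 60*4 = 240.
Iteration 5: components of {Widget} -> Frame = 240*5 = 1200.
Iteration 6: no further components; recursion stops.
Total rows emitted: 7.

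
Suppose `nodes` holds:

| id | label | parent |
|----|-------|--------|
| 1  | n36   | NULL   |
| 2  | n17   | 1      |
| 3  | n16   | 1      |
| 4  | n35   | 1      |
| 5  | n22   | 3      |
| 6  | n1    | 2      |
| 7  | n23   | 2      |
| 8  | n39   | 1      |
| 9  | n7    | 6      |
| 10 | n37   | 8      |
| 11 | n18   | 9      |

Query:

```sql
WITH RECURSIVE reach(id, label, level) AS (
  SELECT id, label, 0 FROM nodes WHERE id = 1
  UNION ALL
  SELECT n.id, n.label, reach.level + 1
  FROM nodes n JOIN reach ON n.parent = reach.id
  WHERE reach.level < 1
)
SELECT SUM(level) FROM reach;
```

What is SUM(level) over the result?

4

Base: id=1 (n36) at level 0.
Iteration 1: rows with parent in {1} -> n17 (id 2, level 1), n16 (id 3, level 1), n35 (id 4, level 1), n39 (id 8, level 1).
Iteration 2: level < 1 fails for all current rows; recursion stops.
SUM(level) = 0 + 1 + 1 + 1 + 1 = 4.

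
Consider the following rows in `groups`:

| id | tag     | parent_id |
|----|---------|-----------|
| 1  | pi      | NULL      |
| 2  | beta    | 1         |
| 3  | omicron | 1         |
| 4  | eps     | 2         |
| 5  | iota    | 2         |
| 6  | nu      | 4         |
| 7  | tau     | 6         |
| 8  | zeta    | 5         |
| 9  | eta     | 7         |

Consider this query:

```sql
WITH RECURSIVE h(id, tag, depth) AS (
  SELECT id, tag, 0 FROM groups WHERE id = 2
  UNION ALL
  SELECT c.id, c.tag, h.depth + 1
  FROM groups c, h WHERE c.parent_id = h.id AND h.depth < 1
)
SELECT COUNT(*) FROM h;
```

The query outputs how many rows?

3

Base: id=2 (beta) at depth 0.
Iteration 1: rows with parent_id in {2} -> eps (id 4, depth 1), iota (id 5, depth 1).
Iteration 2: depth < 1 fails for all current rows; recursion stops.
Total rows emitted: 3.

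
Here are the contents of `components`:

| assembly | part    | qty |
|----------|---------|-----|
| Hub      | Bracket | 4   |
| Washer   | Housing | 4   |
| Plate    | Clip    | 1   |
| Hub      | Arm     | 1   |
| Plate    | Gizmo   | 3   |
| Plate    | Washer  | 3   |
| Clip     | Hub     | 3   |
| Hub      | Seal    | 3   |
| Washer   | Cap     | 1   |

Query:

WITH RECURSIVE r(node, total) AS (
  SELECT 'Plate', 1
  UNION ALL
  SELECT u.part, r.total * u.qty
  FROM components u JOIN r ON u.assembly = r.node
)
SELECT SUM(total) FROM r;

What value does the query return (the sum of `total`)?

50

Base: (Plate, total=1).
Iteration 1: components of {Plate} -> Clip = 1*1 = 1, Gizmo = 1*3 = 3, Washer = 1*3 = 3.
Iteration 2: components of {Clip,Gizmo,Washer} -> Cap = 3*1 = 3, Housing = 3*4 = 12, Hub = 1*3 = 3.
Iteration 3: components of {Cap,Housing,Hub} -> Arm = 3*1 = 3, Bracket = 3*4 = 12, Seal = 3*3 = 9.
Iteration 4: no further components; recursion stops.
SUM(total) = 1 + 3 + 1 + 3 + 3 + 12 + 3 + 9 + 12 + 3 = 50.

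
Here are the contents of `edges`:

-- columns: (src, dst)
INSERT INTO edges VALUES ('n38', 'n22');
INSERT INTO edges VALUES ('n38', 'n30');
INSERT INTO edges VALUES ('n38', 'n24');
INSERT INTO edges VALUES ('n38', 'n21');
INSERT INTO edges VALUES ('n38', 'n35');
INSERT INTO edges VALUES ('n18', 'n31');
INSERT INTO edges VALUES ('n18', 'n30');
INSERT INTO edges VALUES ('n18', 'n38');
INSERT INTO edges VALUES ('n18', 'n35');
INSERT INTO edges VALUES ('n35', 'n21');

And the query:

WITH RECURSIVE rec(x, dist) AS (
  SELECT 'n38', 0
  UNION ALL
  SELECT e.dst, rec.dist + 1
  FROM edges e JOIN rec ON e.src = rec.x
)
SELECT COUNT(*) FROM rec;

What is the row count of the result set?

Base: (n38, dist=0).
Iteration 1: edges from {n38} -> (n21, dist=1), (n22, dist=1), (n24, dist=1), (n30, dist=1), (n35, dist=1).
Iteration 2: edges from {n21,n22,n24,n30,n35} -> (n21, dist=2).
Iteration 3: no outgoing edges from {n21}; recursion stops.
Total rows emitted: 7.

7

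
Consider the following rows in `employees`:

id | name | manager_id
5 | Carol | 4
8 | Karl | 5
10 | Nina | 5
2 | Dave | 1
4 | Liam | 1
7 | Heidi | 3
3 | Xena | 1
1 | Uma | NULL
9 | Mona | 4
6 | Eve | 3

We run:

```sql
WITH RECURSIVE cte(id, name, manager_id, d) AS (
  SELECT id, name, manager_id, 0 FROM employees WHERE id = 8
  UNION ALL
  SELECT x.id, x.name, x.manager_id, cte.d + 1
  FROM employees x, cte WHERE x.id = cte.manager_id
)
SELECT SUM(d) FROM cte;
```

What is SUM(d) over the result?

6

Base: id=8 (Karl), manager_id=5, d 0.
Iteration 1: join on id=5 -> Carol (id 5, manager_id=4, d 1).
Iteration 2: join on id=4 -> Liam (id 4, manager_id=1, d 2).
Iteration 3: join on id=1 -> Uma (id 1, manager_id=NULL, d 3).
Iteration 4: manager_id is NULL; no match; recursion stops.
SUM(d) = 0 + 1 + 2 + 3 = 6.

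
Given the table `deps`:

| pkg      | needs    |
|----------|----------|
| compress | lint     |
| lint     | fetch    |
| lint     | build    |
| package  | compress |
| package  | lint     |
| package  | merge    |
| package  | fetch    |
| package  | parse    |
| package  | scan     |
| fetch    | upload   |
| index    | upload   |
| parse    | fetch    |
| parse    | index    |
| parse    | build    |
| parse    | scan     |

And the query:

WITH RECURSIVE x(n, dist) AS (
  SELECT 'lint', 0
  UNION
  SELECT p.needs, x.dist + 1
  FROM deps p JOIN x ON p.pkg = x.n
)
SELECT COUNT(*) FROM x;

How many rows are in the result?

Base: (lint, dist=0).
Iteration 1: edges from {lint} -> (build, dist=1), (fetch, dist=1).
Iteration 2: edges from {build,fetch} -> (upload, dist=2).
Iteration 3: no outgoing edges from {upload}; recursion stops.
Total rows emitted: 4.

4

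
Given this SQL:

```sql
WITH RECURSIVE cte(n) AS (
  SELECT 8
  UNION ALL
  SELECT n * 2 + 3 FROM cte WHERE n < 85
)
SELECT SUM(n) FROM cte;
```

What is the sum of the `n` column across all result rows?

153

Base: n=8.
Iteration 1: 8 < 85 holds -> n = 8 * 2 + 3 = 19.
Iteration 2: 19 < 85 holds -> n = 19 * 2 + 3 = 41.
Iteration 3: 41 < 85 holds -> n = 41 * 2 + 3 = 85.
Iteration 4: 85 < 85 fails; recursion stops.
SUM(n) = 8 + 19 + 41 + 85 = 153.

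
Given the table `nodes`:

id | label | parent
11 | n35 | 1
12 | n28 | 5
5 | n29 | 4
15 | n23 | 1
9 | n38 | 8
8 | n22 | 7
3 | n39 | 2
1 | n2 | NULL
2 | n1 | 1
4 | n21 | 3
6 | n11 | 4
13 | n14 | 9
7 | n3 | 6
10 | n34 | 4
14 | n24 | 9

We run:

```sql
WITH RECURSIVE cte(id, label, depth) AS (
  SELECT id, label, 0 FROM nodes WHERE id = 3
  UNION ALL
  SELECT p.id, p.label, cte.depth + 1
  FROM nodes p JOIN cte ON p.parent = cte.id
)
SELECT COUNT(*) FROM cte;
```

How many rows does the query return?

11

Base: id=3 (n39) at depth 0.
Iteration 1: rows with parent in {3} -> n21 (id 4, depth 1).
Iteration 2: rows with parent in {4} -> n29 (id 5, depth 2), n11 (id 6, depth 2), n34 (id 10, depth 2).
Iteration 3: rows with parent in {5,6,10} -> n3 (id 7, depth 3), n28 (id 12, depth 3).
Iteration 4: rows with parent in {7,12} -> n22 (id 8, depth 4).
Iteration 5: rows with parent in {8} -> n38 (id 9, depth 5).
Iteration 6: rows with parent in {9} -> n14 (id 13, depth 6), n24 (id 14, depth 6).
Iteration 7: no rows with parent in {13,14}; recursion stops.
Total rows emitted: 11.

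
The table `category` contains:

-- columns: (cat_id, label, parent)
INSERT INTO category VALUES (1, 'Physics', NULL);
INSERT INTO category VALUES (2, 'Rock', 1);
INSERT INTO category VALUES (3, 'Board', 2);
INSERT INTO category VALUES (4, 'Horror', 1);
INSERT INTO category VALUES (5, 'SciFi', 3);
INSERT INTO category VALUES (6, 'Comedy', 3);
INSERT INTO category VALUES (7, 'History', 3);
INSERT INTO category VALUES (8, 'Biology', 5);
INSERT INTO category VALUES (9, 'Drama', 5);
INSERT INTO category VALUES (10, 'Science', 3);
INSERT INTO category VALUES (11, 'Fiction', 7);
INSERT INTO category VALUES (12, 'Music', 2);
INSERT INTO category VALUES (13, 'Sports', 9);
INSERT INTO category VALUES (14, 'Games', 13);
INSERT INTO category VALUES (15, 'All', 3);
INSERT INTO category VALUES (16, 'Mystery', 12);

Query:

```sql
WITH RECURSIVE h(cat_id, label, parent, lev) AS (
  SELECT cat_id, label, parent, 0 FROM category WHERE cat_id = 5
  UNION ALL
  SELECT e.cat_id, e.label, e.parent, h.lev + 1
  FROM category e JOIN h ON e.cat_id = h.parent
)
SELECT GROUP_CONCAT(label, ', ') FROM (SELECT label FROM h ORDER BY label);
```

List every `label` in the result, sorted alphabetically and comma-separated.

Board, Physics, Rock, SciFi

Base: cat_id=5 (SciFi), parent=3, lev 0.
Iteration 1: join on cat_id=3 -> Board (id 3, parent=2, lev 1).
Iteration 2: join on cat_id=2 -> Rock (id 2, parent=1, lev 2).
Iteration 3: join on cat_id=1 -> Physics (id 1, parent=NULL, lev 3).
Iteration 4: parent is NULL; no match; recursion stops.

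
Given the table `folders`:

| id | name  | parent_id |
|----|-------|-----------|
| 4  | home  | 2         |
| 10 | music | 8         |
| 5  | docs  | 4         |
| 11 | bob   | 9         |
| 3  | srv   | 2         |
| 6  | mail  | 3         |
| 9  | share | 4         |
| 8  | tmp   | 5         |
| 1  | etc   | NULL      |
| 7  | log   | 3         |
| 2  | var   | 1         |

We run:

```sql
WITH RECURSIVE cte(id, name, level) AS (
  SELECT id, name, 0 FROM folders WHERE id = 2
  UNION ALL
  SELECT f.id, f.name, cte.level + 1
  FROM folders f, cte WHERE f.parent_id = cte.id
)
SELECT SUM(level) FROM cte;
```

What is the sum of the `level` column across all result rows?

Base: id=2 (var) at level 0.
Iteration 1: rows with parent_id in {2} -> srv (id 3, level 1), home (id 4, level 1).
Iteration 2: rows with parent_id in {3,4} -> docs (id 5, level 2), mail (id 6, level 2), log (id 7, level 2), share (id 9, level 2).
Iteration 3: rows with parent_id in {5,6,7,9} -> tmp (id 8, level 3), bob (id 11, level 3).
Iteration 4: rows with parent_id in {8,11} -> music (id 10, level 4).
Iteration 5: no rows with parent_id in {10}; recursion stops.
SUM(level) = 0 + 1 + 1 + 2 + 2 + 2 + 2 + 3 + 3 + 4 = 20.

20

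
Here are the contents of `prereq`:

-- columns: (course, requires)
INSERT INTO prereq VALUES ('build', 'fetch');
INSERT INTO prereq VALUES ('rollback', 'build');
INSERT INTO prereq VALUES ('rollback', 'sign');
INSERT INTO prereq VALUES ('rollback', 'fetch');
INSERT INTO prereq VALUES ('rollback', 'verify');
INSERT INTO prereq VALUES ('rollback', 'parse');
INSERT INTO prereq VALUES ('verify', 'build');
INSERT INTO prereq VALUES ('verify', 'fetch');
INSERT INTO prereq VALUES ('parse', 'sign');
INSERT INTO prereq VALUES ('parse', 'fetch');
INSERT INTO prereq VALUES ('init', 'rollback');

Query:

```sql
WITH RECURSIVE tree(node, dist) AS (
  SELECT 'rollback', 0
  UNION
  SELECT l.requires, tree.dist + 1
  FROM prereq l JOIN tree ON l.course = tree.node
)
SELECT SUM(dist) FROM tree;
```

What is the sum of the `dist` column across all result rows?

14

Base: (rollback, dist=0).
Iteration 1: edges from {rollback} -> (build, dist=1), (fetch, dist=1), (parse, dist=1), (sign, dist=1), (verify, dist=1).
Iteration 2: edges from {build,fetch,parse,sign,verify} -> (build, dist=2), (fetch, dist=2), (sign, dist=2). [UNION drops 2 duplicate row(s)]
Iteration 3: edges from {build,fetch,sign} -> (fetch, dist=3).
Iteration 4: no outgoing edges from {fetch}; recursion stops.
SUM(dist) = 0 + 1 + 1 + 1 + 1 + 1 + 2 + 2 + 2 + 3 = 14.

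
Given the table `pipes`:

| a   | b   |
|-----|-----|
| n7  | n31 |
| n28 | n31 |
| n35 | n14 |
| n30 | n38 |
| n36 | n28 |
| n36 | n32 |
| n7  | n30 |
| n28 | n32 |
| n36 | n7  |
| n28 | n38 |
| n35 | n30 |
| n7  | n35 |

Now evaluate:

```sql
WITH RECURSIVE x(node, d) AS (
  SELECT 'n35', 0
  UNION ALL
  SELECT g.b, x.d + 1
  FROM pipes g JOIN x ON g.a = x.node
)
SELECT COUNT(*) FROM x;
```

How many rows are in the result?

4

Base: (n35, d=0).
Iteration 1: edges from {n35} -> (n14, d=1), (n30, d=1).
Iteration 2: edges from {n14,n30} -> (n38, d=2).
Iteration 3: no outgoing edges from {n38}; recursion stops.
Total rows emitted: 4.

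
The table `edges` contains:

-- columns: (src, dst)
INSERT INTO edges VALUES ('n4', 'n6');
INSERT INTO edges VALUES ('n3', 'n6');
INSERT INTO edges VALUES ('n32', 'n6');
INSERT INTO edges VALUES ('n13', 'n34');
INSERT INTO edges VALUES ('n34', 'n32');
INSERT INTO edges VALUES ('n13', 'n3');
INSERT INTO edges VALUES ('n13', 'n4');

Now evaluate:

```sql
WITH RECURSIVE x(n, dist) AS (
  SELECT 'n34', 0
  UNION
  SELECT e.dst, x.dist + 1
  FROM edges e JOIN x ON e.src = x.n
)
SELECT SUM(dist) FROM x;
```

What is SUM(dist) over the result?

Base: (n34, dist=0).
Iteration 1: edges from {n34} -> (n32, dist=1).
Iteration 2: edges from {n32} -> (n6, dist=2).
Iteration 3: no outgoing edges from {n6}; recursion stops.
SUM(dist) = 0 + 1 + 2 = 3.

3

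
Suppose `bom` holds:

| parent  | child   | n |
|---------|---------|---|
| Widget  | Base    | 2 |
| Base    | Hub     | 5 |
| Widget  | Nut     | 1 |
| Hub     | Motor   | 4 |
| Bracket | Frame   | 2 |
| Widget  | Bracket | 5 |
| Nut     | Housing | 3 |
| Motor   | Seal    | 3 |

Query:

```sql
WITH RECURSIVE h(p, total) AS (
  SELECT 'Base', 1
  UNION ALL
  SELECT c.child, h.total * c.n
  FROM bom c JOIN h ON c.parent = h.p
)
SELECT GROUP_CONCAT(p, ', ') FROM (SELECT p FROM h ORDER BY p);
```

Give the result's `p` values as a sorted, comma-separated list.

Base: (Base, total=1).
Iteration 1: components of {Base} -> Hub = 1*5 = 5.
Iteration 2: components of {Hub} -> Motor = 5*4 = 20.
Iteration 3: components of {Motor} -> Seal = 20*3 = 60.
Iteration 4: no further components; recursion stops.

Base, Hub, Motor, Seal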